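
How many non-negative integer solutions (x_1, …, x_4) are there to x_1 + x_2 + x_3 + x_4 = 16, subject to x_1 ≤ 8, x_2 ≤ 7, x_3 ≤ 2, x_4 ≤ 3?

30

Ignoring the caps, the number of non-negative solutions to x_1+…+x_4 = 16 is C(19,3) = 969.
Subtract solutions that violate a single cap (substitute x_i' = x_i − (cap_i+1)): x_1 ≥ 9 gives C(10,3) = 120; x_2 ≥ 8 gives C(11,3) = 165; x_3 ≥ 3 gives C(16,3) = 560; x_4 ≥ 4 gives C(15,3) = 455. Together 1300.
Add back pairs where two caps are both exceeded: 0 + 35 + 20 + 56 + 35 + 220 = 366.
Subtract triples: 0 + 0 + 1 + 4 = 5.
By inclusion–exclusion the count is 969 − 1300 + 366 − 5 = 30.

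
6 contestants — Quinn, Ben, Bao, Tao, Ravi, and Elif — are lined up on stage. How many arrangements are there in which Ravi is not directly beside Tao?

480

There are 6! = 720 arrangements in all. If Ravi and Tao are adjacent, merging them into one block gives 2·(5)! = 240 arrangements.
Complementary counting: 720 − 240 = 480.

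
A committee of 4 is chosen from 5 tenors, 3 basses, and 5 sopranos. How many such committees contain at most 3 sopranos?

Split by how many sopranos are chosen (0 through 3).
Sum: C(5,0)·C(8,4) + C(5,1)·C(8,3) + C(5,2)·C(8,2) + C(5,3)·C(8,1) = 70 + 280 + 280 + 80 = 710.

710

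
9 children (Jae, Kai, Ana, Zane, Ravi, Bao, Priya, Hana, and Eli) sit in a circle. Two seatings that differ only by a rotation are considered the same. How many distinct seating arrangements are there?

40320

Seat Jae anywhere (absorbing the rotational symmetry), then permute the other 8: (8)! = 40320.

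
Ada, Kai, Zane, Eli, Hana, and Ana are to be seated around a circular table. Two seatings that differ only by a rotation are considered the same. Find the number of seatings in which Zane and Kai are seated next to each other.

Glue Zane and Kai into a block (2 internal orders). Seating 5 units around a circle gives (4)! arrangements.
So 2 × (4)! = 2 × 24 = 48.

48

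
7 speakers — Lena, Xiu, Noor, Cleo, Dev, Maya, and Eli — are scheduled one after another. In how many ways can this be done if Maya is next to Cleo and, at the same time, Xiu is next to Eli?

Treat {Maya,Cleo} as one block (2 orders) and {Xiu,Eli} as another (2 orders).
That leaves 5 units to arrange: 2 × 2 × 5! = 4 × 120 = 480.

480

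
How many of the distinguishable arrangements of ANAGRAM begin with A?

With the first slot taken by A, it remains to arrange the other 6 letters (NAGRAM).
Those 6 letters have A appearing twice, giving (6)!/(2!) = 360.

360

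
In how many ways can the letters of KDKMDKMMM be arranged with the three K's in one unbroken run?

Treat the 3 copies of K as a single block. The multiset to arrange is then {KKK, D, D, M, M, M, M}, 7 items in all.
That gives (7)!/(4!·2!) = 105 arrangements.

105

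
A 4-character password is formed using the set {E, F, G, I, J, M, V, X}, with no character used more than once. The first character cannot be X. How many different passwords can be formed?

1470

The first character has 8−1 = 7 choices (anything except X).
The remaining 3 characters are filled from the other 7 symbols without repetition: 7 × 6 × 5 = 210.
Total: 7 × 210 = 1470.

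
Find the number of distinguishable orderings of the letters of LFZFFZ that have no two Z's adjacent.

40

Total arrangements of LFZFFZ: 6!/(3!·2!) = 60.
Arrangements with the Z's together: treat ZZ as one letter, giving (5)!/(3!) = 20.
Hence 60 − 20 = 40.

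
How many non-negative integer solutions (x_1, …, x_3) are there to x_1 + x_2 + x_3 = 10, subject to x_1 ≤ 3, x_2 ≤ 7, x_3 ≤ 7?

Ignoring the caps, the number of non-negative solutions to x_1+…+x_3 = 10 is C(12,2) = 66.
Subtract solutions that violate a single cap (substitute x_i' = x_i − (cap_i+1)): x_1 ≥ 4 gives C(8,2) = 28; x_2 ≥ 8 gives C(4,2) = 6; x_3 ≥ 8 gives C(4,2) = 6. Together 40.
No two caps can be exceeded simultaneously, so the pair terms are all 0.
By inclusion–exclusion the count is 66 − 40 + 0 = 26.

26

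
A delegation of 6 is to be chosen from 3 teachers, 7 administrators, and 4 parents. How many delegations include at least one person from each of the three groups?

2331

Total 6-person selections from all 14: C(14,6) = 3003.
Subtract selections that omit an entire group: no teachers → C(11,6) = 462; no administrators → C(7,6) = 7; no parents → C(10,6) = 210.
Add back selections omitting two groups (i.e. drawn from a single group): C(3,6) + C(7,6) + C(4,6) = 7.
By inclusion–exclusion: 3003 − 679 + 7 = 2331.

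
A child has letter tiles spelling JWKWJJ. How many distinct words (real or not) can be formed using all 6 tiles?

JWKWJJ has 6 letters with J appearing 3 times and W appearing twice.
Dividing 6! = 720 by 3!·2! = 12 for the repeated letters gives 60.

60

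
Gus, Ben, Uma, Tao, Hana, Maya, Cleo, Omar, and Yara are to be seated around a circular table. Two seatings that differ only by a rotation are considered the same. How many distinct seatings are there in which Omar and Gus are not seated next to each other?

30240

Without the restriction there are (8)! = 40320 seatings.
Seatings with Omar beside Gus: treat them as a block with 2 internal orders, giving 2 × (7)! = 10080.
Subtracting, 40320 − 10080 = 30240.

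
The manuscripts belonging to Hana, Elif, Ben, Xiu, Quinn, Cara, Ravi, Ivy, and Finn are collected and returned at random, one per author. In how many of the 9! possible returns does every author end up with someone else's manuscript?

Let Aᵢ be the assignments in which author i gets their own manuscript. We want the size of the complement of A₁∪…∪A_9.
By inclusion–exclusion this is Σ_{j=0}^{9} (−1)^j C(9,j)·(9−j)!.
Computing: 362880 − 362880 + 181440 − 60480 + 15120 − 3024 + 504 − 72 + 9 − 1 = 133496.

133496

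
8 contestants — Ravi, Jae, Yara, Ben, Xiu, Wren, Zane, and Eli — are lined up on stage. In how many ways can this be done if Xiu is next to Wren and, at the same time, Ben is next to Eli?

Treat {Xiu,Wren} as one block (2 orders) and {Ben,Eli} as another (2 orders).
That leaves 6 units to arrange: 2 × 2 × 6! = 4 × 720 = 2880.

2880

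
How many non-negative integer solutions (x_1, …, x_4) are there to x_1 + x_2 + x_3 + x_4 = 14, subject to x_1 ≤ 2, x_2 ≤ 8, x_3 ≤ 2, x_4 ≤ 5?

Ignoring the caps, the number of non-negative solutions to x_1+…+x_4 = 14 is C(17,3) = 680.
Subtract solutions that violate a single cap (substitute x_i' = x_i − (cap_i+1)): x_1 ≥ 3 gives C(14,3) = 364; x_2 ≥ 9 gives C(8,3) = 56; x_3 ≥ 3 gives C(14,3) = 364; x_4 ≥ 6 gives C(11,3) = 165. Together 949.
Add back pairs where two caps are both exceeded: 10 + 165 + 56 + 10 + 0 + 56 = 297.
Subtract triples: 0 + 0 + 10 + 0 = 10.
By inclusion–exclusion the count is 680 − 949 + 297 − 10 = 18.

18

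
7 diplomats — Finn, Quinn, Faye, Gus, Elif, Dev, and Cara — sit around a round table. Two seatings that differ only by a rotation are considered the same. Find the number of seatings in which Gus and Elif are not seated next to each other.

All circular seatings of 7 people number (6)! = 720.
Seatings with Gus beside Elif: treat them as a block with 2 internal orders, giving 2 × (5)! = 240.
Subtracting, 720 − 240 = 480.

480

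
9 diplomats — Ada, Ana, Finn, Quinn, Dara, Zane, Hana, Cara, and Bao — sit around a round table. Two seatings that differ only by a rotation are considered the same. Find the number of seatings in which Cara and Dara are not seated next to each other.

30240

Without the restriction there are (8)! = 40320 seatings.
Seatings with Cara beside Dara: treat them as a block with 2 internal orders, giving 2 × (7)! = 10080.
Subtracting, 40320 − 10080 = 30240.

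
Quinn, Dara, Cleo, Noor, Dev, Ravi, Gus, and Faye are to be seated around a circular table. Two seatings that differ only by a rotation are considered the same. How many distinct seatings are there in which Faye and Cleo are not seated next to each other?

Without the restriction there are (7)! = 5040 seatings.
Seatings with Faye beside Cleo: treat them as a block with 2 internal orders, giving 2 × (6)! = 1440.
Subtracting, 5040 − 1440 = 3600.

3600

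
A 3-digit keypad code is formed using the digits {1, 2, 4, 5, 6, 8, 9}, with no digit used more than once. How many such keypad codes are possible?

Choose and order 3 of the 7 symbols: the first digit has 7 options, the next 6, then 5.
7 × 6 × 5 = 210.

210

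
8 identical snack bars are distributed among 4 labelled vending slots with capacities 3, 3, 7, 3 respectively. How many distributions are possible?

62

Without the upper bounds there are C(11,3) = 165 ways to split 8 among 4 vending slots.
Subtract solutions that violate a single cap (substitute x_i' = x_i − (cap_i+1)): x_1 ≥ 4 gives C(7,3) = 35; x_2 ≥ 4 gives C(7,3) = 35; x_3 ≥ 8 gives C(3,3) = 1; x_4 ≥ 4 gives C(7,3) = 35. Together 106.
Add back pairs where two caps are both exceeded: 1 + 0 + 1 + 0 + 1 + 0 = 3.
By inclusion–exclusion the count is 165 − 106 + 3 = 62.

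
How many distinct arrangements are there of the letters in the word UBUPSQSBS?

15120

UBUPSQSBS has 9 letters with B appearing twice, S appearing 3 times, and U appearing twice.
The number of distinct arrangements is 9!/(3!·2!·2!) = 362880/24 = 15120.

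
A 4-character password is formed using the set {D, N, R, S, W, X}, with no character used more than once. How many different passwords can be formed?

360

This is a permutation of 4 out of 6: P(6,4) = 6!/2!.
That product is 6 × 5 × 4 × 3 = 360.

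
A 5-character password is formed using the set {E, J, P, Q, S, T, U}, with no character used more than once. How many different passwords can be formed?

Choose and order 5 of the 7 symbols: the first character has 7 options, the next 6, and so on down to 3.
That product is 7 × 6 × 5 × 4 × 3 = 2520.

2520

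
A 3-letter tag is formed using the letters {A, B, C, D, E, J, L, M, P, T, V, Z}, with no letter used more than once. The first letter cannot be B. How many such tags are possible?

1210

The first letter has 12−1 = 11 choices (anything except B).
The remaining 2 letters are filled from the other 11 symbols without repetition: 11 × 10 = 110.
Total: 11 × 110 = 1210.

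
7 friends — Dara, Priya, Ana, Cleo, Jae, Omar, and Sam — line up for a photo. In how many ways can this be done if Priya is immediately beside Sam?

Place the 5 others and the Priya-Sam pair as 6 objects in a line; the pair has 2 internal arrangements.
That gives 2 × 6! = 2 × 720 = 1440.

1440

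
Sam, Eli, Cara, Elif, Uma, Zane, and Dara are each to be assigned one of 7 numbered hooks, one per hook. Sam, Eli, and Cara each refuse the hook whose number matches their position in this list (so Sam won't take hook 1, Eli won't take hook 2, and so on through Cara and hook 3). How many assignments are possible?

Let Aᵢ (for i ∈ {1, 2, 3}) be the placements that put person i in their forbidden hook. Any j of these fix j positions, leaving (7−j)! ways to fill the rest, and there are C(3,j) ways to pick which j.
By inclusion–exclusion, the number of valid placements is Σ_{j=0}^{3} (−1)^j C(3,j)·(7−j)!.
Computing: 5040 − 2160 + 360 − 24 = 3216.

3216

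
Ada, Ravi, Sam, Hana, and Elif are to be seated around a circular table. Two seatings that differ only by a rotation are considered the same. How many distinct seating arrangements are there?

24

Fix one person's seat to break rotational symmetry; the remaining 4 people can be arranged in (4)! = 24 ways.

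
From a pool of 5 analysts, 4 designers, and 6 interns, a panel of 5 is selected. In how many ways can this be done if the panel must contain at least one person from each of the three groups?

2170

Total 5-person selections from all 15: C(15,5) = 3003.
Selections missing a whole group: no analysts → C(10,5) = 252; no designers → C(11,5) = 462; no interns → C(9,5) = 126.
Add back selections omitting two groups (i.e. drawn from a single group): C(5,5) + C(4,5) + C(6,5) = 7.
By inclusion–exclusion: 3003 − 840 + 7 = 2170.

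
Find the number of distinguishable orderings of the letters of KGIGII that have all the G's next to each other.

Treat the 2 copies of G as a single block. The multiset to arrange is then {GG, I, I, I, K}, 5 items in all.
That gives (5)!/(3!) = 20 arrangements.

20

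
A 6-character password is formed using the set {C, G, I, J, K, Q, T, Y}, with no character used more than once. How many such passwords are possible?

Choose and order 6 of the 8 symbols: the first character has 8 options, the next 7, and so on down to 3.
That product is 8 × 7 × 6 × 5 × 4 × 3 = 20160.

20160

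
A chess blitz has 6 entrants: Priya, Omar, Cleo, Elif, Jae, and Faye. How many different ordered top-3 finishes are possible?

There are 6 choices for 1st place, 5 for 2nd, and 4 for 3rd.
That gives 6 × 5 × 4 = 120.

120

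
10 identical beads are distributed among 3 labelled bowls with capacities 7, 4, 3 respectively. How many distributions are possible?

Without the upper bounds there are C(12,2) = 66 ways to split 10 among 3 bowls.
Subtract solutions that violate a single cap (substitute x_i' = x_i − (cap_i+1)): x_1 ≥ 8 gives C(4,2) = 6; x_2 ≥ 5 gives C(7,2) = 21; x_3 ≥ 4 gives C(8,2) = 28. Together 55.
Add back pairs where two caps are both exceeded: 0 + 0 + 3 = 3.
By inclusion–exclusion the count is 66 − 55 + 3 = 14.

14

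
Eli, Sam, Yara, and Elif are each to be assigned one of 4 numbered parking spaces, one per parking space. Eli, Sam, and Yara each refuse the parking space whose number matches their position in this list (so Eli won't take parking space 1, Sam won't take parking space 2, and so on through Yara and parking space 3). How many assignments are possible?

Let Aᵢ (for i ∈ {1, 2, 3}) be the placements that put person i in their forbidden parking space. Any j of these fix j positions, leaving (4−j)! ways to fill the rest, and there are C(3,j) ways to pick which j.
By inclusion–exclusion, the number of valid placements is Σ_{j=0}^{3} (−1)^j C(3,j)·(4−j)!.
Computing: 24 − 18 + 6 − 1 = 11.

11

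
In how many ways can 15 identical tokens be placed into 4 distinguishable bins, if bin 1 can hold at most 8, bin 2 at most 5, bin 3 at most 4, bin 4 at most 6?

131

Without the upper bounds there are C(18,3) = 816 ways to split 15 among 4 bins.
Subtract solutions that violate a single cap (substitute x_i' = x_i − (cap_i+1)): x_1 ≥ 9 gives C(9,3) = 84; x_2 ≥ 6 gives C(12,3) = 220; x_3 ≥ 5 gives C(13,3) = 286; x_4 ≥ 7 gives C(11,3) = 165. Together 755.
Add back pairs where two caps are both exceeded: 1 + 4 + 0 + 35 + 10 + 20 = 70.
By inclusion–exclusion the count is 816 − 755 + 70 = 131.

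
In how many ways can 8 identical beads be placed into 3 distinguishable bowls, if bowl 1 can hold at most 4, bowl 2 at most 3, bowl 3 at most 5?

Without the upper bounds there are C(10,2) = 45 ways to split 8 among 3 bowls.
Subtract solutions that violate a single cap (substitute x_i' = x_i − (cap_i+1)): x_1 ≥ 5 gives C(5,2) = 10; x_2 ≥ 4 gives C(6,2) = 15; x_3 ≥ 6 gives C(4,2) = 6. Together 31.
No two caps can be exceeded simultaneously, so the pair terms are all 0.
By inclusion–exclusion the count is 45 − 31 + 0 = 14.

14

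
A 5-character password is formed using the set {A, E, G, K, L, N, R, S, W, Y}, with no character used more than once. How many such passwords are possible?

With no repetition, fill the 5 characters in order: 10 choices, then 9, down to 6.
That product is 10 × 9 × 8 × 7 × 6 = 30240.

30240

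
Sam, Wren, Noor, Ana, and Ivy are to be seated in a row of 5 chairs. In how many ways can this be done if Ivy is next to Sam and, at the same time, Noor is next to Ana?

Treat {Ivy,Sam} as one block (2 orders) and {Noor,Ana} as another (2 orders).
That leaves 3 units to arrange: 2 × 2 × 3! = 4 × 6 = 24.

24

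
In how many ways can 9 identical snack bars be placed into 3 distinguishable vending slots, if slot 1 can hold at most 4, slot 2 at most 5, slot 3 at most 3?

Without the upper bounds there are C(11,2) = 55 ways to split 9 among 3 vending slots.
Subtract solutions that violate a single cap (substitute x_i' = x_i − (cap_i+1)): x_1 ≥ 5 gives C(6,2) = 15; x_2 ≥ 6 gives C(5,2) = 10; x_3 ≥ 4 gives C(7,2) = 21. Together 46.
Add back pairs where two caps are both exceeded: 0 + 1 + 0 = 1.
By inclusion–exclusion the count is 55 − 46 + 1 = 10.

10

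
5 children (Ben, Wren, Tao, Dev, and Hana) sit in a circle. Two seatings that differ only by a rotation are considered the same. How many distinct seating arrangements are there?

24

Around a circle, 5 distinct people have 5!/5 = (4)! = 24 rotationally distinct seatings.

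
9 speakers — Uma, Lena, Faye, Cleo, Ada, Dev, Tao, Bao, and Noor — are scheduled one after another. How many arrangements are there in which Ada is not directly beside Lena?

Of the 9! = 362880 arrangements, those with Ada and Lena adjacent number 2 × 8! = 80640 (treat the pair as a block with 2 internal orders).
Complementary counting: 362880 − 80640 = 282240.

282240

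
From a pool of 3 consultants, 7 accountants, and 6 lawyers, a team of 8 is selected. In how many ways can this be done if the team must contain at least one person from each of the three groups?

With no constraint there are C(16,8) = 12870 possible selections.
Subtract selections that omit an entire group: no consultants → C(13,8) = 1287; no accountants → C(9,8) = 9; no lawyers → C(10,8) = 45.
Add back selections omitting two groups (i.e. drawn from a single group): C(3,8) + C(7,8) + C(6,8) = 0.
By inclusion–exclusion: 12870 − 1341 + 0 = 11529.

11529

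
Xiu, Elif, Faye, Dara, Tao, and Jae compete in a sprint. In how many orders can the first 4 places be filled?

360

There are 6 choices for 1st place, 5 for 2nd, and so on down to 3 for position 4.
That gives 6 × 5 × 4 × 3 = 360.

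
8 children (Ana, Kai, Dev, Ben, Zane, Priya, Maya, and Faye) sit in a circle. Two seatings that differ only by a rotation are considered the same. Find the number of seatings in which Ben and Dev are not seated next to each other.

Without the restriction there are (7)! = 5040 seatings.
Those with Ben next to Dev: fuse the pair into one unit and seat 7 units around a circle — 2·(6)! = 1440.
Subtracting, 5040 − 1440 = 3600.

3600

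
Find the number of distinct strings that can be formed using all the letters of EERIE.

EERIE has 5 letters with E appearing 3 times.
The number of distinct arrangements is 5!/(3!) = 120/6 = 20.

20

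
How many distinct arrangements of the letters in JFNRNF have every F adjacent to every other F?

Treat the 2 copies of F as a single block. The multiset to arrange is then {FF, J, N, N, R}, 5 items in all.
That gives (5)!/(2!) = 60 arrangements.

60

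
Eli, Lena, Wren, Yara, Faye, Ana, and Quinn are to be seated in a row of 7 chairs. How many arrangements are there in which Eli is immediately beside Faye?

1440

Glue Eli and Faye into one block (2 internal orders), leaving 6 units to arrange in a row.
That gives 2 × 6! = 2 × 720 = 1440.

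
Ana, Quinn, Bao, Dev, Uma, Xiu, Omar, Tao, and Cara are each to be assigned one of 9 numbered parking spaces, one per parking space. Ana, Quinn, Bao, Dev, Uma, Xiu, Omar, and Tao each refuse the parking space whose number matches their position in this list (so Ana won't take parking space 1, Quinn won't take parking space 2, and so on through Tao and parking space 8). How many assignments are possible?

Let Aᵢ (for 1 ≤ i ≤ 8) be the placements that put person i in their forbidden parking space. Any j of these fix j positions, leaving (9−j)! ways to fill the rest, and there are C(8,j) ways to pick which j.
By inclusion–exclusion, the number of valid placements is Σ_{j=0}^{8} (−1)^j C(8,j)·(9−j)!.
Computing: 362880 − 322560 + 141120 − 40320 + 8400 − 1344 + 168 − 16 + 1 = 148329.

148329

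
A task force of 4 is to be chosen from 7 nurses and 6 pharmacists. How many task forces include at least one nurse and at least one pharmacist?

665

Total 4-person selections from all 13: C(13,4) = 715.
Subtract selections that omit an entire group: no nurses → C(6,4) = 15; no pharmacists → C(7,4) = 35.
Both groups omitted at once is impossible, so 715 − 50 = 665.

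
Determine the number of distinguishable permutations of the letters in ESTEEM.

The 6 letters of ESTEEM have repeats: E appearing 3 times.
Dividing 6! = 720 by 3! = 6 for the repeated letters gives 120.

120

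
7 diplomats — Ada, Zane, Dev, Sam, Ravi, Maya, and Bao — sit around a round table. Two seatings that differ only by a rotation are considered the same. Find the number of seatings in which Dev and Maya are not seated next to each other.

Without the restriction there are (6)! = 720 seatings.
Seatings with Dev beside Maya: treat them as a block with 2 internal orders, giving 2 × (5)! = 240.
Subtracting, 720 − 240 = 480.

480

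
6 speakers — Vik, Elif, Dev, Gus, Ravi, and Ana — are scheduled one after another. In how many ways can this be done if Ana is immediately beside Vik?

Treat {Ana, Vik} as a single unit. There are 5 units to order, and the pair itself can be ordered 2 ways.
So the count is 2·(5)! = 240.

240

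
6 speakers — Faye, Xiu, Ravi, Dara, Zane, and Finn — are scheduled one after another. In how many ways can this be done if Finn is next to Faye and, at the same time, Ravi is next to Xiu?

Treat {Finn,Faye} as one block (2 orders) and {Ravi,Xiu} as another (2 orders).
That leaves 4 units to arrange: 2 × 2 × 4! = 4 × 24 = 96.

96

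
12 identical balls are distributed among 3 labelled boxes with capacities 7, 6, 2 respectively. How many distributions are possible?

9

By stars and bars, unrestricted non-negative solutions to x_1+…+x_3 = 12 number C(12+2,2) = 91.
Subtract solutions that violate a single cap (substitute x_i' = x_i − (cap_i+1)): x_1 ≥ 8 gives C(6,2) = 15; x_2 ≥ 7 gives C(7,2) = 21; x_3 ≥ 3 gives C(11,2) = 55. Together 91.
Add back pairs where two caps are both exceeded: 0 + 3 + 6 = 9.
By inclusion–exclusion the count is 91 − 91 + 9 = 9.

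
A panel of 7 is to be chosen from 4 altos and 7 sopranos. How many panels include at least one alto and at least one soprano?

With no constraint there are C(11,7) = 330 possible selections.
Subtract selections that omit an entire group: no altos → C(7,7) = 1; no sopranos → C(4,7) = 0.
Both groups omitted at once is impossible, so 330 − 1 = 329.

329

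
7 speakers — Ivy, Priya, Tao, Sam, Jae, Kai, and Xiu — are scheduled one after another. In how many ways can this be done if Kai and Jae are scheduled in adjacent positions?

Place the 5 others and the Kai-Jae pair as 6 objects in a line; the pair has 2 internal arrangements.
That gives 2 × 6! = 2 × 720 = 1440.

1440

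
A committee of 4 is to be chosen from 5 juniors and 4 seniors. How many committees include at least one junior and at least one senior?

Total 4-person selections from all 9: C(9,4) = 126.
Selections missing a whole group: no juniors → C(4,4) = 1; no seniors → C(5,4) = 5.
Both groups omitted at once is impossible, so 126 − 6 = 120.

120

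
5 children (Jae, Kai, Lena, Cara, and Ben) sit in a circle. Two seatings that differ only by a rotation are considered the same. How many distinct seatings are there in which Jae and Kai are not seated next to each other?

Without the restriction there are (4)! = 24 seatings.
Those with Jae next to Kai: fuse the pair into one unit and seat 4 units around a circle — 2·(3)! = 12.
Subtracting, 24 − 12 = 12.

12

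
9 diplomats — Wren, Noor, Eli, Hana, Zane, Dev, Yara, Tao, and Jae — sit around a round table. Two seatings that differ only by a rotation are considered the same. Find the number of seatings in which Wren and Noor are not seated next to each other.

30240

Without the restriction there are (8)! = 40320 seatings.
Those with Wren next to Noor: fuse the pair into one unit and seat 8 units around a circle — 2·(7)! = 10080.
Subtracting, 40320 − 10080 = 30240.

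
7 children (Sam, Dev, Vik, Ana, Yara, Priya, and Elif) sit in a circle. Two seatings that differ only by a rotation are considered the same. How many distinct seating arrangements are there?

Seat Sam anywhere (absorbing the rotational symmetry), then permute the other 6: (6)! = 720.

720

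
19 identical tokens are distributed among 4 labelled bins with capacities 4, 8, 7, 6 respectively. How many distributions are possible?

Ignoring the caps, the number of non-negative solutions to x_1+…+x_4 = 19 is C(22,3) = 1540.
Subtract solutions that violate a single cap (substitute x_i' = x_i − (cap_i+1)): x_1 ≥ 5 gives C(17,3) = 680; x_2 ≥ 9 gives C(13,3) = 286; x_3 ≥ 8 gives C(14,3) = 364; x_4 ≥ 7 gives C(15,3) = 455. Together 1785.
Add back pairs where two caps are both exceeded: 56 + 84 + 120 + 10 + 20 + 35 = 325.
By inclusion–exclusion the count is 1540 − 1785 + 325 = 80.

80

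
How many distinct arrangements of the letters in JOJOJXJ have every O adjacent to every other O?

30

Treat the 2 copies of O as a single block. The multiset to arrange is then {OO, J, J, J, J, X}, 6 items in all.
That gives (6)!/(4!) = 30 arrangements.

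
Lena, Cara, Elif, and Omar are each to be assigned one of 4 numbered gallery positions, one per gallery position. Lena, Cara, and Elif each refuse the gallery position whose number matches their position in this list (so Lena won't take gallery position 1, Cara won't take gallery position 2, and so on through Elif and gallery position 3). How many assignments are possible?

Let Aᵢ (for i ∈ {1, 2, 3}) be the placements that put person i in their forbidden gallery position. Any j of these fix j positions, leaving (4−j)! ways to fill the rest, and there are C(3,j) ways to pick which j.
By inclusion–exclusion, the number of valid placements is Σ_{j=0}^{3} (−1)^j C(3,j)·(4−j)!.
Computing: 24 − 18 + 6 − 1 = 11.

11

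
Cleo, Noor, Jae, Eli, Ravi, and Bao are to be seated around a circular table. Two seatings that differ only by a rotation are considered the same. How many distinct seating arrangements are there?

Around a circle, 6 distinct people have 6!/6 = (5)! = 120 rotationally distinct seatings.

120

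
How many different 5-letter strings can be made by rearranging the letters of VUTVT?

30

The 5 letters of VUTVT have repeats: T appearing twice and V appearing twice.
Dividing 5! = 120 by 2!·2! = 4 for the repeated letters gives 30.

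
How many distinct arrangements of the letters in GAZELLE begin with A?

180

With the first slot taken by A, it remains to arrange the other 6 letters (GZELLE).
Those 6 letters have E appearing twice and L appearing twice, giving (6)!/(2!·2!) = 180.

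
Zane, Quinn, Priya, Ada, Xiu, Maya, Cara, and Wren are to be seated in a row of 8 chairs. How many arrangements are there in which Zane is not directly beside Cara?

30240

Of the 8! = 40320 arrangements, those with Zane and Cara adjacent number 2 × 7! = 10080 (treat the pair as a block with 2 internal orders).
So 40320 − 10080 = 30240 arrangements keep them apart.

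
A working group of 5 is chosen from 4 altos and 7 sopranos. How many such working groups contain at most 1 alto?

Split by how many altos are chosen (0 through 1).
Sum: C(4,0)·C(7,5) + C(4,1)·C(7,4) = 21 + 140 = 161.

161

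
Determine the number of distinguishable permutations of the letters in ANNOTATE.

5040

ANNOTATE has 8 letters with A appearing twice, N appearing twice, and T appearing twice.
The number of distinct arrangements is 8!/(2!·2!·2!) = 40320/8 = 5040.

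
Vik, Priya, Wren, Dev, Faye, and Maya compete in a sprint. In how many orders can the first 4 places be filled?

360

This is an ordered selection of 4 from 6: P(6,4).
That gives 6 × 5 × 4 × 3 = 360.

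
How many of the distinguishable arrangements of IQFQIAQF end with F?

420

With the last slot taken by F, it remains to arrange the other 7 letters (IQQIAQF).
Those 7 letters have I appearing twice and Q appearing 3 times, giving (7)!/(3!·2!) = 420.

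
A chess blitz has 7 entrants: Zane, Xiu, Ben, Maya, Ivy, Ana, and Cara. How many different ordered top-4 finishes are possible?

There are 7 choices for 1st place, 6 for 2nd, and so on down to 4 for position 4.
That gives 7 × 6 × 5 × 4 = 840.

840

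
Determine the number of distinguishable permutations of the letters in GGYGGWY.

105

Letter multiplicities in GGYGGWY: G×4, W×1, Y×2.
The number of distinct arrangements is 7!/(4!·2!) = 5040/48 = 105.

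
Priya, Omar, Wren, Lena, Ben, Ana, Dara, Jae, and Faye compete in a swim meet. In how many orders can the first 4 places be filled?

3024

This is an ordered selection of 4 from 9: P(9,4).
That gives 9 × 8 × 7 × 6 = 3024.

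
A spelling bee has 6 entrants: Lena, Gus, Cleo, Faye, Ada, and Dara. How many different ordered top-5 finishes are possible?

720

This is an ordered selection of 5 from 6: P(6,5).
That gives 6 × 5 × 4 × 3 × 2 = 720.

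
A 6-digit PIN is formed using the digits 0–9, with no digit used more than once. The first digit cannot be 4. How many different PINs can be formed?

The first digit has 10−1 = 9 choices (anything except 4).
The remaining 5 digits are filled from the other 9 symbols without repetition: 9 × 8 × 7 × 6 × 5 = 15120.
Total: 9 × 15120 = 136080.

136080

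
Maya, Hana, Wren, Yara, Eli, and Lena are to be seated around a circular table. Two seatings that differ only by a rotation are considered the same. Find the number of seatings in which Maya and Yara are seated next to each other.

Glue Maya and Yara into a block (2 internal orders). Seating 5 units around a circle gives (4)! arrangements.
So 2 × (4)! = 2 × 24 = 48.

48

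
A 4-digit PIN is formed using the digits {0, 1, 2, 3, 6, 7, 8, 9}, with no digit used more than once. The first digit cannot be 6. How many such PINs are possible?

The first digit has 8−1 = 7 choices (anything except 6).
The remaining 3 digits are filled from the other 7 symbols without repetition: 7 × 6 × 5 = 210.
Total: 7 × 210 = 1470.

1470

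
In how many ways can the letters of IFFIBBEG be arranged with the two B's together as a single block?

1260

Treat the 2 copies of B as a single block. The multiset to arrange is then {BB, E, F, F, G, I, I}, 7 items in all.
That gives (7)!/(2!·2!) = 1260 arrangements.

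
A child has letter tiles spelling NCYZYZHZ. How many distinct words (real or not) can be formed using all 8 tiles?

3360

NCYZYZHZ has 8 letters with Y appearing twice and Z appearing 3 times.
So there are 8! / (3!·2!) = 3360 distinguishable arrangements.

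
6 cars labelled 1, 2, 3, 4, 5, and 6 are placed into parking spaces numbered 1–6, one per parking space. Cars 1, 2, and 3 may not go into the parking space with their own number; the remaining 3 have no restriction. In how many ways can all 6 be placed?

Let Aᵢ (for i ∈ {1, 2, 3}) be the placements that put car i in its forbidden parking space. Any j of these fix j positions, leaving (6−j)! ways to fill the rest, and there are C(3,j) ways to pick which j.
By inclusion–exclusion, the number of valid placements is Σ_{j=0}^{3} (−1)^j C(3,j)·(6−j)!.
Computing: 720 − 360 + 72 − 6 = 426.

426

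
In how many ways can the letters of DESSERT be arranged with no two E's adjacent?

There are 7!/(2!·2!) = 1260 arrangements of DESSERT in total.
Arrangements with the E's together: treat EE as one letter, giving (6)!/(2!) = 360.
Hence 1260 − 360 = 900.

900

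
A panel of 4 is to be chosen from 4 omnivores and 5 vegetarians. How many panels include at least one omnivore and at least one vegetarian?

Total 4-person selections from all 9: C(9,4) = 126.
Selections missing a whole group: no omnivores → C(5,4) = 5; no vegetarians → C(4,4) = 1.
Both groups omitted at once is impossible, so 126 − 6 = 120.

120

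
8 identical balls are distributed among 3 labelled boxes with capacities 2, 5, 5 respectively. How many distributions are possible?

By stars and bars, unrestricted non-negative solutions to x_1+…+x_3 = 8 number C(8+2,2) = 45.
Subtract solutions that violate a single cap (substitute x_i' = x_i − (cap_i+1)): x_1 ≥ 3 gives C(7,2) = 21; x_2 ≥ 6 gives C(4,2) = 6; x_3 ≥ 6 gives C(4,2) = 6. Together 33.
No two caps can be exceeded simultaneously, so the pair terms are all 0.
By inclusion–exclusion the count is 45 − 33 + 0 = 12.

12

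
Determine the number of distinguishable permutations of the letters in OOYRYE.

180

Letter multiplicities in OOYRYE: E×1, O×2, R×1, Y×2.
The number of distinct arrangements is 6!/(2!·2!) = 720/4 = 180.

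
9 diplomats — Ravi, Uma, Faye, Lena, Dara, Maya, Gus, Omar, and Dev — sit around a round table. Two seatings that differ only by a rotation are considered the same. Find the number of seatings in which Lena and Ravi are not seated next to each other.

30240

Without the restriction there are (8)! = 40320 seatings.
Those with Lena next to Ravi: fuse the pair into one unit and seat 8 units around a circle — 2·(7)! = 10080.
Subtracting, 40320 − 10080 = 30240.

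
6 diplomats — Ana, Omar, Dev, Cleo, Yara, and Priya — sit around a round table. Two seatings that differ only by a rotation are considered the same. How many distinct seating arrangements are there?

120

Around a circle, 6 distinct people have 6!/6 = (5)! = 120 rotationally distinct seatings.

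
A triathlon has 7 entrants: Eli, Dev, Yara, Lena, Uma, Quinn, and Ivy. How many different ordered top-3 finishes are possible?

There are 7 choices for 1st place, 6 for 2nd, and 5 for 3rd.
That gives 7 × 6 × 5 = 210.

210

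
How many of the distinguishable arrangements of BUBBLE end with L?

20

Fix L in the last position and arrange the remaining 5 letters.
Those 5 letters have B appearing 3 times, giving (5)!/(3!) = 20.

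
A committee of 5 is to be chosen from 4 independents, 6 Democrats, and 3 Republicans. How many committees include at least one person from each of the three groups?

Unrestricted: C(13,5) = 1287 ways to pick any 5 of the 13.
Subtract selections that omit an entire group: no independents → C(9,5) = 126; no Democrats → C(7,5) = 21; no Republicans → C(10,5) = 252.
Add back selections omitting two groups (i.e. drawn from a single group): C(4,5) + C(6,5) + C(3,5) = 6.
By inclusion–exclusion: 1287 − 399 + 6 = 894.

894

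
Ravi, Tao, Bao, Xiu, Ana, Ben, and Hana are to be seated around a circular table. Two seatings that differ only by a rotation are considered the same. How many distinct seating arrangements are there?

Seat Ravi anywhere (absorbing the rotational symmetry), then permute the other 6: (6)! = 720.

720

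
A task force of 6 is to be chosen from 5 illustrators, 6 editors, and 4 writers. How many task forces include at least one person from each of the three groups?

Total 6-person selections from all 15: C(15,6) = 5005.
Selections missing a whole group: no illustrators → C(10,6) = 210; no editors → C(9,6) = 84; no writers → C(11,6) = 462.
Add back selections omitting two groups (i.e. drawn from a single group): C(5,6) + C(6,6) + C(4,6) = 1.
By inclusion–exclusion: 5005 − 756 + 1 = 4250.

4250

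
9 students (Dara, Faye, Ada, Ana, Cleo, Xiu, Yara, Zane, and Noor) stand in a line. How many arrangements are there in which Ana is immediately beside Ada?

80640

Place the 7 others and the Ana-Ada pair as 8 objects in a line; the pair has 2 internal arrangements.
That gives 2 × 8! = 2 × 40320 = 80640.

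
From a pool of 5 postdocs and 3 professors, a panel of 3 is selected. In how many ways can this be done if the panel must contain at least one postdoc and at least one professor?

Unrestricted: C(8,3) = 56 ways to pick any 3 of the 8.
Subtract selections that omit an entire group: no postdocs → C(3,3) = 1; no professors → C(5,3) = 10.
Both groups omitted at once is impossible, so 56 − 11 = 45.

45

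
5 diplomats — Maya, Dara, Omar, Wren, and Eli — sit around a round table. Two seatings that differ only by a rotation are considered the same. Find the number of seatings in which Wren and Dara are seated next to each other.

Glue Wren and Dara into a block (2 internal orders). Seating 4 units around a circle gives (3)! arrangements.
So 2 × (3)! = 2 × 6 = 12.

12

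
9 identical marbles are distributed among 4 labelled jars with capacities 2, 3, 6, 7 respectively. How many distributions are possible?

Without the upper bounds there are C(12,3) = 220 ways to split 9 among 4 jars.
Subtract solutions that violate a single cap (substitute x_i' = x_i − (cap_i+1)): x_1 ≥ 3 gives C(9,3) = 84; x_2 ≥ 4 gives C(8,3) = 56; x_3 ≥ 7 gives C(5,3) = 10; x_4 ≥ 8 gives C(4,3) = 4. Together 154.
Add back pairs where two caps are both exceeded: 10 + 0 + 0 + 0 + 0 + 0 = 10.
By inclusion–exclusion the count is 220 − 154 + 10 = 76.

76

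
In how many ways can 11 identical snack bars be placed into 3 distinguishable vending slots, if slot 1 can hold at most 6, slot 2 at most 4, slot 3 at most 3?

Ignoring the caps, the number of non-negative solutions to x_1+…+x_3 = 11 is C(13,2) = 78.
Subtract solutions that violate a single cap (substitute x_i' = x_i − (cap_i+1)): x_1 ≥ 7 gives C(6,2) = 15; x_2 ≥ 5 gives C(8,2) = 28; x_3 ≥ 4 gives C(9,2) = 36. Together 79.
Add back pairs where two caps are both exceeded: 0 + 1 + 6 = 7.
By inclusion–exclusion the count is 78 − 79 + 7 = 6.

6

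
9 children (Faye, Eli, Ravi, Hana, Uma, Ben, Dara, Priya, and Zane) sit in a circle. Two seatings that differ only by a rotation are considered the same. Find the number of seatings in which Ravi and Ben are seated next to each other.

10080

Glue Ravi and Ben into a block (2 internal orders). Seating 8 units around a circle gives (7)! arrangements.
So 2 × (7)! = 2 × 5040 = 10080.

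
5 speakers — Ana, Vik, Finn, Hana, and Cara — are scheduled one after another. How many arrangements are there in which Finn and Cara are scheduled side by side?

48

Glue Finn and Cara into one block (2 internal orders), leaving 4 units to arrange in a row.
So the count is 2·(4)! = 48.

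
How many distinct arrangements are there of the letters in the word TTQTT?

5

The 5 letters of TTQTT have repeats: T appearing 4 times.
So there are 5! / (4!) = 5 distinguishable arrangements.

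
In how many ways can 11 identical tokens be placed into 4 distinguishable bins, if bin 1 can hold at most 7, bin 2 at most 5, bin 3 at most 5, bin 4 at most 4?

150

Without the upper bounds there are C(14,3) = 364 ways to split 11 among 4 bins.
Subtract solutions that violate a single cap (substitute x_i' = x_i − (cap_i+1)): x_1 ≥ 8 gives C(6,3) = 20; x_2 ≥ 6 gives C(8,3) = 56; x_3 ≥ 6 gives C(8,3) = 56; x_4 ≥ 5 gives C(9,3) = 84. Together 216.
Add back pairs where two caps are both exceeded: 0 + 0 + 0 + 0 + 1 + 1 = 2.
By inclusion–exclusion the count is 364 − 216 + 2 = 150.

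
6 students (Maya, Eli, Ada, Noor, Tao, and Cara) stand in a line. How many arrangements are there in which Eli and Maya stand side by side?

240

Glue Eli and Maya into one block (2 internal orders), leaving 5 units to arrange in a row.
So the count is 2·(5)! = 240.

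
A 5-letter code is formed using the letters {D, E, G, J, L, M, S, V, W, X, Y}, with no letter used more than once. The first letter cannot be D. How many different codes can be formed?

50400

The first letter has 11−1 = 10 choices (anything except D).
The remaining 4 letters are filled from the other 10 symbols without repetition: 10 × 9 × 8 × 7 = 5040.
Total: 10 × 5040 = 50400.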